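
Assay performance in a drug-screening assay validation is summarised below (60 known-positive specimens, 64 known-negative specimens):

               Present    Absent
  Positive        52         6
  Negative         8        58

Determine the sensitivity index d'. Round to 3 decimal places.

d' = 2.429

H = 52/60 = 0.8667
FA = 6/64 = 0.0938
Φ⁻¹(H) = 1.1109
Φ⁻¹(FA) = -1.3177
d' = z(H) − z(FA) = 1.1109 − (-1.3177) = 2.4286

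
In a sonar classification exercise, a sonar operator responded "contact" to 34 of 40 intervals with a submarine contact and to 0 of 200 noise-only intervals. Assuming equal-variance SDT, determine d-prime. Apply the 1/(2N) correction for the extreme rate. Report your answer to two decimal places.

The false-alarm rate is 0/200 = 0, so apply the 1/(2N) correction: FA → 1/(2·200) = 0.00250.
z(H) = z(0.85000) = 1.036
z(FA) = z(0.00250) = -2.807
d' = 1.036 − (-2.807) = 3.843

d-prime = 3.84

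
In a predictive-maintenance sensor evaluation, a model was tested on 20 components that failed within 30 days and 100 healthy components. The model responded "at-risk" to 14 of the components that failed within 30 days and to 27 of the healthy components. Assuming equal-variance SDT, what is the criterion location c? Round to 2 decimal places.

H = 14/20 = 0.7000
FA = 27/100 = 0.2700
z(0.7000) = 0.5244, z(0.2700) = -0.6128
c = −½·[z(H) + z(FA)] = −0.5 × (0.5244 + (-0.6128)) = 0.0442

c = 0.04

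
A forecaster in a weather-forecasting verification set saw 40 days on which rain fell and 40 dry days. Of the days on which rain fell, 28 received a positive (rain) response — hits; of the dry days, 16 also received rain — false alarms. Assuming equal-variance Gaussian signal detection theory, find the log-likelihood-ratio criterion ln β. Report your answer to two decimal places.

ln β = -0.11

H = 28/40 = 0.7000
FA = 16/40 = 0.4000
z(H) = 0.524
z(FA) = -0.253
ln β = −½·[z(H)² − z(FA)²] = −0.5 × (0.275 − 0.064) = -0.1055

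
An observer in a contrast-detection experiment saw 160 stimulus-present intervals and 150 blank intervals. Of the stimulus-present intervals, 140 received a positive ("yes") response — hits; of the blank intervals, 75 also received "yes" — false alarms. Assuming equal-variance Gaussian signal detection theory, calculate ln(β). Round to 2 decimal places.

ln β = -0.66

H = 140/160 = 0.8750
FA = 75/150 = 0.5000
z(H) = 1.150
z(FA) = 0.000
ln β = −½·[z(H)² − z(FA)²] = −0.5 × (1.323 − 0.000) = -0.6615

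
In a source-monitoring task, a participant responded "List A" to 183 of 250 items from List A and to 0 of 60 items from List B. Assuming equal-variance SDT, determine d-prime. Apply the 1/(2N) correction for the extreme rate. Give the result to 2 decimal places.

The false-alarm rate is 0/60 = 0, so apply the 1/(2N) correction: FA → 1/(2·60) = 0.00833.
z(H) = z(0.73200) = 0.619
z(FA) = z(0.00833) = -2.394
d' = 0.619 − (-2.394) = 3.013

d-prime = 3.01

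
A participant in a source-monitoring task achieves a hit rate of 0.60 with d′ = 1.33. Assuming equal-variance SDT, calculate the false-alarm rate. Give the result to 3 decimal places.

false-alarm rate = 0.141

z(hit rate) = z(0.60) = 0.2533
z(FA) = z(H) − d' = 0.2533 − 1.33 = -1.0767
false-alarm rate = Φ(-1.0767) = 0.1408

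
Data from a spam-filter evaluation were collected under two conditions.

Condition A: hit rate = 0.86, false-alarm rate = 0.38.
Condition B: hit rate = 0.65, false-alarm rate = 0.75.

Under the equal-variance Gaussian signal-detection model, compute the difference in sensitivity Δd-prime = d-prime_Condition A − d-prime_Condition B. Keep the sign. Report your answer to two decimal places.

Condition A: z(0.86) = 1.080, z(0.38) = -0.305, d' = 1.385
Condition B: z(0.65) = 0.385, z(0.75) = 0.674, d' = -0.289
Δd' = d'_Condition A − d'_Condition B = 1.385 − (-0.289) = 1.674
Condition A has the higher sensitivity.

Δd-prime = 1.67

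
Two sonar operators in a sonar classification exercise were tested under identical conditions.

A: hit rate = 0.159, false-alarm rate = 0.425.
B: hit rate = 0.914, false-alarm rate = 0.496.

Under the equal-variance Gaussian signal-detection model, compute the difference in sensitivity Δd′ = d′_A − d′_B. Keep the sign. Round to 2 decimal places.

Δd′ = -2.19

A: z(0.159) = -0.999, z(0.425) = -0.189, d' = -0.810
B: z(0.914) = 1.366, z(0.496) = -0.010, d' = 1.376
Δd' = d'_A − d'_B = -0.810 − 1.376 = -2.186
B has the higher sensitivity.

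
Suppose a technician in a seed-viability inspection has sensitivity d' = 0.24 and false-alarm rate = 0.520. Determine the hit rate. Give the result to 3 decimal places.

hit rate = 0.614

z(false-alarm rate) = z(0.520) = 0.0502
z(H) = z(FA) + d' = 0.0502 + 0.24 = 0.2902
hit rate = Φ(0.2902) = 0.6142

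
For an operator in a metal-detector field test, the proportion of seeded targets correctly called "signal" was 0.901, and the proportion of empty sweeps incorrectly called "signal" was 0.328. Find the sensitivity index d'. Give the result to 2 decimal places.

d' = 1.73

z(H) = 1.287
z(FA) = -0.445
d' = z(H) − z(FA) = 1.287 − (-0.445) = 1.732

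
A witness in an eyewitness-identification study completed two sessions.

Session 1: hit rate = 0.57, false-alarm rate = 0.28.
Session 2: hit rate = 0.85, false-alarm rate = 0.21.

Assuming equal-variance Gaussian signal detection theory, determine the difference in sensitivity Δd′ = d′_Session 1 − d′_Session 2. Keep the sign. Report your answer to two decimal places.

Session 1: z(0.57) = 0.176, z(0.28) = -0.583, d' = 0.759
Session 2: z(0.85) = 1.036, z(0.21) = -0.806, d' = 1.842
Δd' = d'_Session 1 − d'_Session 2 = 0.759 − 1.842 = -1.083
Session 2 has the higher sensitivity.

Δd′ = -1.08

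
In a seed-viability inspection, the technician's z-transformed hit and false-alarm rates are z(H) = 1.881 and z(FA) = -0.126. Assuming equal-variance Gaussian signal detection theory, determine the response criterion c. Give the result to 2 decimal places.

c = −½·[z(H) + z(FA)] = −½·(1.881 + (-0.126)) = -0.8775
c < 0: the technician has a liberal response bias.

c = -0.88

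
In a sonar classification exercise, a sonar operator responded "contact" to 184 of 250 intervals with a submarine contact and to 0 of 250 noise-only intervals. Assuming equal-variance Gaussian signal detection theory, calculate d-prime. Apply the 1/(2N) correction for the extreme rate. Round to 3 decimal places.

The false-alarm rate is 0/250 = 0, so apply the 1/(2N) correction: FA → 1/(2·250) = 0.00200.
z(H) = z(0.73600) = 0.6311
z(FA) = z(0.00200) = -2.8782
d' = 0.6311 − (-2.8782) = 3.5093

d-prime = 3.509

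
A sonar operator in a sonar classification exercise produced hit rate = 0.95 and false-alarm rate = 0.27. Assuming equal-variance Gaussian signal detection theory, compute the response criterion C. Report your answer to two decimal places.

C = -0.52

z(H) = 1.6449
z(FA) = -0.6128
c = −½·[z(H) + z(FA)] = −0.5 × (1.6449 + (-0.6128)) = -0.51605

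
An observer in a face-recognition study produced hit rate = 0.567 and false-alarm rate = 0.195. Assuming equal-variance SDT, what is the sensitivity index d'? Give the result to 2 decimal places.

d' = 1.03

z(H) = 0.1687
z(FA) = -0.8596
d' = z(H) − z(FA) = 0.1687 − (-0.8596) = 1.0283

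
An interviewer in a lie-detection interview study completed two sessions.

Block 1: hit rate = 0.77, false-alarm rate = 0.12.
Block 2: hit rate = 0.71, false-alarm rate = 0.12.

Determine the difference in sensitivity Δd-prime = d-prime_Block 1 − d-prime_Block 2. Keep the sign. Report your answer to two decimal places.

Block 1: z(0.77) = 0.739, z(0.12) = -1.175, d' = 1.914
Block 2: z(0.71) = 0.553, z(0.12) = -1.175, d' = 1.728
Δd' = d'_Block 1 − d'_Block 2 = 1.914 − 1.728 = 0.186
Block 1 has the higher sensitivity.

Δd-prime = 0.19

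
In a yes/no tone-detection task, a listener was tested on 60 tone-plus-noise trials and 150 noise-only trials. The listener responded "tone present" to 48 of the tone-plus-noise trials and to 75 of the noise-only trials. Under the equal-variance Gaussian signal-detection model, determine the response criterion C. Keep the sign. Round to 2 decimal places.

H = 48/60 = 0.8000
FA = 75/150 = 0.5000
z(0.8000) = 0.842, z(0.5000) = 0.000
c = −½·[z(H) + z(FA)] = −0.5 × (0.842 + 0.000) = -0.421
c < 0: the listener has a liberal response bias.

C = -0.42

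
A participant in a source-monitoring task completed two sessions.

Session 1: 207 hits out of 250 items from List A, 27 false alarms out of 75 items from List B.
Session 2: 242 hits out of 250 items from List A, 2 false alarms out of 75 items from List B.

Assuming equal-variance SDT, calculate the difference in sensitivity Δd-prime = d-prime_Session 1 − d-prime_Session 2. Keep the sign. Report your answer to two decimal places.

Δd-prime = -2.48

Session 1: z(0.8280) = 0.946, z(0.3600) = -0.358, d' = 1.304
Session 2: z(0.9680) = 1.852, z(0.0267) = -1.932, d' = 3.784
Δd' = d'_Session 1 − d'_Session 2 = 1.304 − 3.784 = -2.480
Session 2 has the higher sensitivity.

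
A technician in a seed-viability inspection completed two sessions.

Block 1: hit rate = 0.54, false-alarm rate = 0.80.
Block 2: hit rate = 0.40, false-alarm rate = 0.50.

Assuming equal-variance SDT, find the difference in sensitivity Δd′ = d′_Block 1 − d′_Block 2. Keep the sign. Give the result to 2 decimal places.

Δd′ = -0.49

Block 1: z(0.54) = 0.100, z(0.80) = 0.842, d' = -0.742
Block 2: z(0.40) = -0.253, z(0.50) = 0.000, d' = -0.253
Δd' = d'_Block 1 − d'_Block 2 = -0.742 − (-0.253) = -0.489
Block 2 has the higher sensitivity.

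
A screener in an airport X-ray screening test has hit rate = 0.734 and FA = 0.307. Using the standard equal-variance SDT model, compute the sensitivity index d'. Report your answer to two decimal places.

d' = 1.13

z(H) = z(0.734) = 0.625
z(FA) = z(0.307) = -0.504
d' = z(H) − z(FA) = 0.625 − (-0.504) = 1.129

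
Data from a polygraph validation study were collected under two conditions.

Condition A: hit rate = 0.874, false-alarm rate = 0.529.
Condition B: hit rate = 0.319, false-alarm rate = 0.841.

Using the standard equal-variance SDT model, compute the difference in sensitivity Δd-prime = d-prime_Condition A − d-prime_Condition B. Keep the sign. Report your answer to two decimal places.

Condition A: z(0.874) = 1.146, z(0.529) = 0.073, d' = 1.073
Condition B: z(0.319) = -0.470, z(0.841) = 0.999, d' = -1.469
Δd' = d'_Condition A − d'_Condition B = 1.073 − (-1.469) = 2.542
Condition A has the higher sensitivity.

Δd-prime = 2.54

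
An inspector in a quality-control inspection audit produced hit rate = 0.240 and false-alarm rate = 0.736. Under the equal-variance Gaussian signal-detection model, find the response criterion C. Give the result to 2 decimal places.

z(H) = -0.7063
z(FA) = 0.6311
c = −½·[z(H) + z(FA)] = −0.5 × (-0.7063 + 0.6311) = 0.0376
c > 0: the inspector has a conservative response bias.

C = 0.04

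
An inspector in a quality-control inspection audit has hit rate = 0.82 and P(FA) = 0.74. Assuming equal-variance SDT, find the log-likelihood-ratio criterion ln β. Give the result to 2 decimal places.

z(H) = 0.915
z(FA) = 0.643
ln β = −½·[z(H)² − z(FA)²] = −0.5 × (0.837 − 0.413) = -0.212

ln β = -0.21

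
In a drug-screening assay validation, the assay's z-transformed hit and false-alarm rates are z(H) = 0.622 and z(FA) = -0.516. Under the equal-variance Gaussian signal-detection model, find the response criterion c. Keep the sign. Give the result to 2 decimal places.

c = -0.05

c = −½·[z(H) + z(FA)] = −½·(0.622 + (-0.516)) = -0.053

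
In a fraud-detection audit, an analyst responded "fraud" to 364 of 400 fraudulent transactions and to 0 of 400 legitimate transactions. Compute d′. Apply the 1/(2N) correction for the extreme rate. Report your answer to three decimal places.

The false-alarm rate is 0/400 = 0, so apply the 1/(2N) correction: FA → 1/(2·400) = 0.00125.
z(H) = z(0.91000) = 1.3408
z(FA) = z(0.00125) = -3.0233
d' = 1.3408 − (-3.0233) = 4.3641

d′ = 4.364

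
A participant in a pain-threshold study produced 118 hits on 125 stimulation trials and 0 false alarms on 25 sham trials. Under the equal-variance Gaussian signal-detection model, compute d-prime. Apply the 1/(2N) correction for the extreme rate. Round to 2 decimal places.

The false-alarm rate is 0/25 = 0, so apply the 1/(2N) correction: FA → 1/(2·25) = 0.02000.
z(H) = z(0.94400) = 1.589
z(FA) = z(0.02000) = -2.054
d' = 1.589 − (-2.054) = 3.643

d-prime = 3.64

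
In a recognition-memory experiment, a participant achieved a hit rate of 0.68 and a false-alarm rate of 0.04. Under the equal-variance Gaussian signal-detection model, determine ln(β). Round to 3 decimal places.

ln β = 1.423

Φ⁻¹(H) = Φ⁻¹(0.68) = 0.4677
Φ⁻¹(FA) = Φ⁻¹(0.04) = -1.7507
ln β = −½·[z(H)² − z(FA)²] = −0.5 × (0.2187 − 3.0650) = 1.42315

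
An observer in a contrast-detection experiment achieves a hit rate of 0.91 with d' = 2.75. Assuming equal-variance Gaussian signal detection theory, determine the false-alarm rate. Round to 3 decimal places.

z(hit rate) = z(0.91) = 1.3408
z(FA) = z(H) − d' = 1.3408 − 2.75 = -1.4092
false-alarm rate = Φ(-1.4092) = 0.0794

false-alarm rate = 0.079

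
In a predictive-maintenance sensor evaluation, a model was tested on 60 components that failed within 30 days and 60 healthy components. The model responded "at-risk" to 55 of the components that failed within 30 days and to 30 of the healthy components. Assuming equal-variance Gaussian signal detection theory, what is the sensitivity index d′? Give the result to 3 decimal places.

d′ = 1.383

H = 55/60 = 0.9167
FA = 30/60 = 0.5000
z(H) = 1.3832
z(FA) = 0.0000
d' = z(H) − z(FA) = 1.3832 − 0.0000 = 1.3832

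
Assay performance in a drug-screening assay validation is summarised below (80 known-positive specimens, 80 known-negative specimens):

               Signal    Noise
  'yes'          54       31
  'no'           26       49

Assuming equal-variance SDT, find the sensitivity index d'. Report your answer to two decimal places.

H = 54/80 = 0.6750
FA = 31/80 = 0.3875
z(0.6750) = 0.454, z(0.3875) = -0.286
d' = z(H) − z(FA) = 0.454 − (-0.286) = 0.740

d' = 0.74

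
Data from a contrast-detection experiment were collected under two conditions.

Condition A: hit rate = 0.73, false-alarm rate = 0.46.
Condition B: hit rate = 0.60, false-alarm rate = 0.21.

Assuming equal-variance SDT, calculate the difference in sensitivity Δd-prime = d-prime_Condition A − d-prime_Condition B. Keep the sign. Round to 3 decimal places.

Condition A: z(0.73) = 0.6128, z(0.46) = -0.1004, d' = 0.7132
Condition B: z(0.60) = 0.2533, z(0.21) = -0.8064, d' = 1.0597
Δd' = d'_Condition A − d'_Condition B = 0.7132 − 1.0597 = -0.3465
Condition B has the higher sensitivity.

Δd-prime = -0.347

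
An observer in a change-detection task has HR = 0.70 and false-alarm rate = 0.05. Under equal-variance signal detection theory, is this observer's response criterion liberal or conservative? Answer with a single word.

z(H) = 0.524, z(FA) = -1.645
c = −½·(z(H) + z(FA)) = 0.5605
c > 0 → conservative criterion (biased toward responding “no”).

conservative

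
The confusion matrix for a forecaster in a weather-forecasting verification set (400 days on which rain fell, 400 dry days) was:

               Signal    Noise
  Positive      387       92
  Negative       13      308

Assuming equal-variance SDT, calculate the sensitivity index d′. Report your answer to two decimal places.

d′ = 2.58

H = 387/400 = 0.9675
FA = 92/400 = 0.2300
z(H) = 1.8453
z(FA) = -0.7388
d' = z(H) − z(FA) = 1.8453 − (-0.7388) = 2.5841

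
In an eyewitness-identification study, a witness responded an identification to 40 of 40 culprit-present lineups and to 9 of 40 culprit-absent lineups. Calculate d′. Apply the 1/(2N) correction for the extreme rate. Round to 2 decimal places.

d′ = 3.00

The hit rate is 40/40 = 1, so apply the 1/(2N) correction: H → 1 − 1/(2·40) = 0.98750.
z(H) = z(0.98750) = 2.241
z(FA) = z(0.22500) = -0.755
d' = 2.241 − (-0.755) = 2.996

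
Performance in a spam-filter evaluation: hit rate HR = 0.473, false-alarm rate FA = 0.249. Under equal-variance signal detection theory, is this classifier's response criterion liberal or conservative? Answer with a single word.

conservative

z(H) = -0.068, z(FA) = -0.678
c = −½·(z(H) + z(FA)) = 0.373
c > 0 → conservative criterion (biased toward responding “no”).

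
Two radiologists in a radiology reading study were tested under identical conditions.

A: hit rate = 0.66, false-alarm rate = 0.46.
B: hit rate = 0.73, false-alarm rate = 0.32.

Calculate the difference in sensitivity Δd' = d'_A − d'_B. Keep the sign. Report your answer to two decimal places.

A: z(0.66) = 0.412, z(0.46) = -0.100, d' = 0.512
B: z(0.73) = 0.613, z(0.32) = -0.468, d' = 1.081
Δd' = d'_A − d'_B = 0.512 − 1.081 = -0.569
B has the higher sensitivity.

Δd' = -0.57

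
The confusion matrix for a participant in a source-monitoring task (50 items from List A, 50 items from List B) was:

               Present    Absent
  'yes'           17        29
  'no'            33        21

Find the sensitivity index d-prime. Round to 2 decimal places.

d-prime = -0.61

H = 17/50 = 0.3400
FA = 29/50 = 0.5800
z(H) = -0.412
z(FA) = 0.202
d' = z(H) − z(FA) = -0.412 − 0.202 = -0.614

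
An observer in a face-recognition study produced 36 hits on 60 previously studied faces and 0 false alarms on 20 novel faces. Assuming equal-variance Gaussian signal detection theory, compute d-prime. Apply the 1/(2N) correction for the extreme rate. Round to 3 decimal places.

The false-alarm rate is 0/20 = 0, so apply the 1/(2N) correction: FA → 1/(2·20) = 0.02500.
z(H) = z(0.60000) = 0.2533
z(FA) = z(0.02500) = -1.9600
d' = 0.2533 − (-1.9600) = 2.2133

d-prime = 2.213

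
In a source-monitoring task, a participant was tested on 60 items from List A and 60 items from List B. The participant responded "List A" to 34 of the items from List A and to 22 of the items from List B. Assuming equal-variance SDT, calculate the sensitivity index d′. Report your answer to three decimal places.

d′ = 0.509

H = 34/60 = 0.5667
FA = 22/60 = 0.3667
Φ⁻¹(H) = Φ⁻¹(0.5667) = 0.1680
Φ⁻¹(FA) = Φ⁻¹(0.3667) = -0.3406
d' = z(H) − z(FA) = 0.1680 − (-0.3406) = 0.5086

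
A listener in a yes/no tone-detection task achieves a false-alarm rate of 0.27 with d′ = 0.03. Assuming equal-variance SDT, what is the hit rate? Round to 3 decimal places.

hit rate = 0.280

z(false-alarm rate) = z(0.27) = -0.6128
z(H) = z(FA) + d' = -0.6128 + 0.03 = -0.5828
hit rate = Φ(-0.5828) = 0.2800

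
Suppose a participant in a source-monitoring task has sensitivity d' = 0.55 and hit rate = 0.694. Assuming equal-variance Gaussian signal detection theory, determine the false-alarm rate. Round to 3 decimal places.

z(hit rate) = z(0.694) = 0.5072
z(FA) = z(H) − d' = 0.5072 − 0.55 = -0.0428
false-alarm rate = Φ(-0.0428) = 0.4829

false-alarm rate = 0.483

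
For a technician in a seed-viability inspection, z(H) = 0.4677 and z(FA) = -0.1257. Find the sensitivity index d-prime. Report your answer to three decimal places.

d-prime = 0.593

d' = z(H) − z(FA) = 0.4677 − (-0.1257) = 0.5934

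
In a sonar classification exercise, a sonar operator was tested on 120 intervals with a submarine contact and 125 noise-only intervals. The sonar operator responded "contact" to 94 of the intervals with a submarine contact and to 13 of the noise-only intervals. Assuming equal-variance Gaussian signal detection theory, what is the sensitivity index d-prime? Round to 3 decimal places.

H = 94/120 = 0.7833
FA = 13/125 = 0.1040
z(H) = z(0.7833) = 0.7834
z(FA) = z(0.1040) = -1.2591
d' = z(H) − z(FA) = 0.7834 − (-1.2591) = 2.0425

d-prime = 2.043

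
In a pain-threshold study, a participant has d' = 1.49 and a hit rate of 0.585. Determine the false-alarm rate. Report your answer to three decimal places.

false-alarm rate = 0.101

z(hit rate) = z(0.585) = 0.2147
z(FA) = z(H) − d' = 0.2147 − 1.49 = -1.2753
false-alarm rate = Φ(-1.2753) = 0.1011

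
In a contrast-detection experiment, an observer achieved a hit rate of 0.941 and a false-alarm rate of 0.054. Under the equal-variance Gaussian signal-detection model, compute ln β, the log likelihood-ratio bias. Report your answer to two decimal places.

Φ⁻¹(H) = Φ⁻¹(0.941) = 1.563
Φ⁻¹(FA) = Φ⁻¹(0.054) = -1.607
ln β = −½·[z(H)² − z(FA)²] = −0.5 × (2.443 − 2.582) = 0.0695

ln β = 0.07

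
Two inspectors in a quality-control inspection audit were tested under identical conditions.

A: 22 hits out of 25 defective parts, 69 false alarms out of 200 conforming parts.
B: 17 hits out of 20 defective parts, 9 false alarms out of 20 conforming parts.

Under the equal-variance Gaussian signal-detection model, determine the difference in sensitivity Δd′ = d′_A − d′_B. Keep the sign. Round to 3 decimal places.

Δd′ = 0.412

A: z(0.8800) = 1.1750, z(0.3450) = -0.3989, d' = 1.5739
B: z(0.8500) = 1.0364, z(0.4500) = -0.1257, d' = 1.1621
Δd' = d'_A − d'_B = 1.5739 − 1.1621 = 0.4118
A has the higher sensitivity.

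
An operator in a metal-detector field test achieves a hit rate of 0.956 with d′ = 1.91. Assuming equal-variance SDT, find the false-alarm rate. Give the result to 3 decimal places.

z(hit rate) = z(0.956) = 1.7060
z(FA) = z(H) − d' = 1.7060 − 1.91 = -0.2040
false-alarm rate = Φ(-0.2040) = 0.4192

false-alarm rate = 0.419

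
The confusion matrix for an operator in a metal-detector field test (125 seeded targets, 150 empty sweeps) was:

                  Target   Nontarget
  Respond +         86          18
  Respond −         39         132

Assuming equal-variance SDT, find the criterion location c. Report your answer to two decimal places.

H = 86/125 = 0.6880
FA = 18/150 = 0.1200
z(H) = z(0.6880) = 0.4902
z(FA) = z(0.1200) = -1.1750
c = −½·[z(H) + z(FA)] = −0.5 × (0.4902 + (-1.1750)) = 0.3424

c = 0.34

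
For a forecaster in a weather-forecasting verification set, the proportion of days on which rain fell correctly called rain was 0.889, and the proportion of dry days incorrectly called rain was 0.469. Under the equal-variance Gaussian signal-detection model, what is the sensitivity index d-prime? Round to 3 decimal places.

z(H) = z(0.889) = 1.2212
z(FA) = z(0.469) = -0.0778
d' = z(H) − z(FA) = 1.2212 − (-0.0778) = 1.2990

d-prime = 1.299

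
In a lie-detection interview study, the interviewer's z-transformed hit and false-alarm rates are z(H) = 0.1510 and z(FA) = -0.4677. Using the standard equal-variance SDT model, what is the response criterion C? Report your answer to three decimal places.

C = 0.158

c = −½·[z(H) + z(FA)] = −½·(0.1510 + (-0.4677)) = 0.15835
c > 0: the interviewer has a conservative response bias.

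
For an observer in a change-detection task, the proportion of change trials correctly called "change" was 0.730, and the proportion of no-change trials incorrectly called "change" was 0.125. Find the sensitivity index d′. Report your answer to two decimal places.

d′ = 1.76

Φ⁻¹(H) = Φ⁻¹(0.730) = 0.6128
Φ⁻¹(FA) = Φ⁻¹(0.125) = -1.1503
d' = z(H) − z(FA) = 0.6128 − (-1.1503) = 1.7631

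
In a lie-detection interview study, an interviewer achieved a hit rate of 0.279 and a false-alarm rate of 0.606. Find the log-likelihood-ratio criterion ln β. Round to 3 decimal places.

z(H) = z(0.279) = -0.5858
z(FA) = z(0.606) = 0.2689
ln β = −½·[z(H)² − z(FA)²] = −0.5 × (0.3432 − 0.0723) = -0.13545

ln β = -0.135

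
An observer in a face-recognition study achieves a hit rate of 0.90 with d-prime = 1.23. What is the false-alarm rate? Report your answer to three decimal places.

z(hit rate) = z(0.90) = 1.2816
z(FA) = z(H) − d' = 1.2816 − 1.23 = 0.0516
false-alarm rate = Φ(0.0516) = 0.5206

false-alarm rate = 0.521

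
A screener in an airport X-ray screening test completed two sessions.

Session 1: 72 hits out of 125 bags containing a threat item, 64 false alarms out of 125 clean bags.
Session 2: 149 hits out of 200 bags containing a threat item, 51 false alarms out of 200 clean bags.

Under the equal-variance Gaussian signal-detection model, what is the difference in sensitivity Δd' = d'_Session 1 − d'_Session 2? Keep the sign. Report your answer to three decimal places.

Δd' = -1.156

Session 1: z(0.5760) = 0.1917, z(0.5120) = 0.0301, d' = 0.1616
Session 2: z(0.7450) = 0.6588, z(0.2550) = -0.6588, d' = 1.3176
Δd' = d'_Session 1 − d'_Session 2 = 0.1616 − 1.3176 = -1.1560
Session 2 has the higher sensitivity.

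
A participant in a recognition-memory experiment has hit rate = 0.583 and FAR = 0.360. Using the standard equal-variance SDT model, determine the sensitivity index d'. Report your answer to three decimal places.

z(H) = 0.2096
z(FA) = -0.3585
d' = z(H) − z(FA) = 0.2096 − (-0.3585) = 0.5681

d' = 0.568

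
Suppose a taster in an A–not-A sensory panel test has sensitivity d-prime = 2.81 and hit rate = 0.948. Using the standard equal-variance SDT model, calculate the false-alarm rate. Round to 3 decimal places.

false-alarm rate = 0.118

z(hit rate) = z(0.948) = 1.6258
z(FA) = z(H) − d' = 1.6258 − 2.81 = -1.1842
false-alarm rate = Φ(-1.1842) = 0.1182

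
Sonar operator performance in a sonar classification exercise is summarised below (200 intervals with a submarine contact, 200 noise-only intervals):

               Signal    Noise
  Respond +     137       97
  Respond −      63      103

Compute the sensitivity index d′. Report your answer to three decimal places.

H = 137/200 = 0.6850
FA = 97/200 = 0.4850
z(0.6850) = 0.4817, z(0.4850) = -0.0376
d' = z(H) − z(FA) = 0.4817 − (-0.0376) = 0.5193

d′ = 0.519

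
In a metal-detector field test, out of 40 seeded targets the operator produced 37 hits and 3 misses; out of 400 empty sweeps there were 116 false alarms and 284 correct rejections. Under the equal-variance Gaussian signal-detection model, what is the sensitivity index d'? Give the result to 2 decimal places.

H = 37/40 = 0.9250
FA = 116/400 = 0.2900
z(H) = 1.4395
z(FA) = -0.5534
d' = z(H) − z(FA) = 1.4395 − (-0.5534) = 1.9929

d' = 1.99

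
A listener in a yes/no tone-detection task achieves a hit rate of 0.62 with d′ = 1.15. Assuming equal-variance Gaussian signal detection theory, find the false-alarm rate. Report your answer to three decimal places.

false-alarm rate = 0.199

z(hit rate) = z(0.62) = 0.3055
z(FA) = z(H) − d' = 0.3055 − 1.15 = -0.8445
false-alarm rate = Φ(-0.8445) = 0.1992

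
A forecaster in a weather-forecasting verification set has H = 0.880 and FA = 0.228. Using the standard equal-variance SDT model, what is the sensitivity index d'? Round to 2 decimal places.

d' = 1.92

Φ⁻¹(H) = 1.175
Φ⁻¹(FA) = -0.745
d' = z(H) − z(FA) = 1.175 − (-0.745) = 1.920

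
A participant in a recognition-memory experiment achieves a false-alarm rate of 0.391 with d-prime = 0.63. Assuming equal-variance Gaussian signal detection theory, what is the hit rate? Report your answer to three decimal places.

hit rate = 0.638

z(false-alarm rate) = z(0.391) = -0.2767
z(H) = z(FA) + d' = -0.2767 + 0.63 = 0.3533
hit rate = Φ(0.3533) = 0.6381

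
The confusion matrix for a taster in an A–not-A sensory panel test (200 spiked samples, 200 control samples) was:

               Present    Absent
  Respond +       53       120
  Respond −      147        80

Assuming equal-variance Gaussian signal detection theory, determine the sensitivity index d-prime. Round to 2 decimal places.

H = 53/200 = 0.2650
FA = 120/200 = 0.6000
z(H) = -0.628
z(FA) = 0.253
d' = z(H) − z(FA) = -0.628 − 0.253 = -0.881

d-prime = -0.88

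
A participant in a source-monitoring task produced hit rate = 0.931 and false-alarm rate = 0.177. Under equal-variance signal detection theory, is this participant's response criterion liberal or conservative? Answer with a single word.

z(H) = 1.483, z(FA) = -0.927
c = −½·(z(H) + z(FA)) = -0.278
c < 0 → liberal criterion (biased toward responding “yes”).

liberal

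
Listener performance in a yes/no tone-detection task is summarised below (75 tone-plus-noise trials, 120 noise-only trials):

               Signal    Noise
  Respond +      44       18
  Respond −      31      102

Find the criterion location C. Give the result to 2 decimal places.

H = 44/75 = 0.5867
FA = 18/120 = 0.1500
z(H) = 0.2191
z(FA) = -1.0364
c = −½·[z(H) + z(FA)] = −0.5 × (0.2191 + (-1.0364)) = 0.40865

C = 0.41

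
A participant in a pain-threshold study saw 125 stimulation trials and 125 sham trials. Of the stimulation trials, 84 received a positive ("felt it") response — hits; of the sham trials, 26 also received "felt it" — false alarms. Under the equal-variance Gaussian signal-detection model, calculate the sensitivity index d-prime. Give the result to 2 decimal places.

H = 84/125 = 0.6720
FA = 26/125 = 0.2080
z(H) = 0.445
z(FA) = -0.813
d' = z(H) − z(FA) = 0.445 − (-0.813) = 1.258

d-prime = 1.26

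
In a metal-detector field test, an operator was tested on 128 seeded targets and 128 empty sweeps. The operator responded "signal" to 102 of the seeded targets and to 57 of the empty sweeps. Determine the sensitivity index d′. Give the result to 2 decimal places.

H = 102/128 = 0.7969
FA = 57/128 = 0.4453
Φ⁻¹(0.7969) = 0.8306, Φ⁻¹(0.4453) = -0.1375
d' = z(H) − z(FA) = 0.8306 − (-0.1375) = 0.9681

d′ = 0.97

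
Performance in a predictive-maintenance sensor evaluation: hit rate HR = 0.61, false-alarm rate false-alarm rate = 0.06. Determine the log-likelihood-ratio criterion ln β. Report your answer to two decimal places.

z(H) = z(0.61) = 0.279
z(FA) = z(0.06) = -1.555
ln β = −½·[z(H)² − z(FA)²] = −0.5 × (0.078 − 2.418) = 1.170

ln β = 1.17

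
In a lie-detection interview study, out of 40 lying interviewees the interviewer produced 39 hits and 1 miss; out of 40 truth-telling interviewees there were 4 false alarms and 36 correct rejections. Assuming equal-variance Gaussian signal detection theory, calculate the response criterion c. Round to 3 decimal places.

c = -0.339

H = 39/40 = 0.9750
FA = 4/40 = 0.1000
Φ⁻¹(H) = Φ⁻¹(0.9750) = 1.9600
Φ⁻¹(FA) = Φ⁻¹(0.1000) = -1.2816
c = −½·[z(H) + z(FA)] = −0.5 × (1.9600 + (-1.2816)) = -0.3392
c < 0: the interviewer has a liberal response bias.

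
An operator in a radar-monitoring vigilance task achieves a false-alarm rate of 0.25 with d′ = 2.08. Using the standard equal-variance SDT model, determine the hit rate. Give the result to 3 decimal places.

hit rate = 0.920

z(false-alarm rate) = z(0.25) = -0.6745
z(H) = z(FA) + d' = -0.6745 + 2.08 = 1.4055
hit rate = Φ(1.4055) = 0.9201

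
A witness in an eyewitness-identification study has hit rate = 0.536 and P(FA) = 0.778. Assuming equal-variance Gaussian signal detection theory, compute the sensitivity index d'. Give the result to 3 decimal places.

Φ⁻¹(H) = Φ⁻¹(0.536) = 0.0904
Φ⁻¹(FA) = Φ⁻¹(0.778) = 0.7655
d' = z(H) − z(FA) = 0.0904 − 0.7655 = -0.6751

d' = -0.675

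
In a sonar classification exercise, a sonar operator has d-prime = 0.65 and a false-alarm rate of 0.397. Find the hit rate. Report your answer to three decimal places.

hit rate = 0.651

z(false-alarm rate) = z(0.397) = -0.2611
z(H) = z(FA) + d' = -0.2611 + 0.65 = 0.3889
hit rate = Φ(0.3889) = 0.6513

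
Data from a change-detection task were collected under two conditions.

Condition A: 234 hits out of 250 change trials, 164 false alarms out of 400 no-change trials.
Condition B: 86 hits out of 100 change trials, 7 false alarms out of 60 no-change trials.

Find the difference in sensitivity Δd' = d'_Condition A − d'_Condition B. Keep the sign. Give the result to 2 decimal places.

Δd' = -0.52

Condition A: z(0.9360) = 1.522, z(0.4100) = -0.228, d' = 1.750
Condition B: z(0.8600) = 1.080, z(0.1167) = -1.192, d' = 2.272
Δd' = d'_Condition A − d'_Condition B = 1.750 − 2.272 = -0.522
Condition B has the higher sensitivity.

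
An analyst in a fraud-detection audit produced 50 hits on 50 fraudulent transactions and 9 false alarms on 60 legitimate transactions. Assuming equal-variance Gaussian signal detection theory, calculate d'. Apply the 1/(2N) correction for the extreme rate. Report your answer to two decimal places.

The hit rate is 50/50 = 1, so apply the 1/(2N) correction: H → 1 − 1/(2·50) = 0.99000.
z(H) = z(0.99000) = 2.326
z(FA) = z(0.15000) = -1.036
d' = 2.326 − (-1.036) = 3.362

d' = 3.36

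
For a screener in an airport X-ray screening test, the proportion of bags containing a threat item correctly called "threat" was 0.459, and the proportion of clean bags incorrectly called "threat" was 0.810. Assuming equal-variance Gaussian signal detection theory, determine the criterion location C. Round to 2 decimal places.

C = -0.39

z(0.459) = -0.103, z(0.810) = 0.878
c = −½·[z(H) + z(FA)] = −0.5 × (-0.103 + 0.878) = -0.3875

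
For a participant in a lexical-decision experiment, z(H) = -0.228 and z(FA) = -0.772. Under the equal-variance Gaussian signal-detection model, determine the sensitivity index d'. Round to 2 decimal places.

d' = z(H) − z(FA) = -0.228 − (-0.772) = 0.544

d' = 0.54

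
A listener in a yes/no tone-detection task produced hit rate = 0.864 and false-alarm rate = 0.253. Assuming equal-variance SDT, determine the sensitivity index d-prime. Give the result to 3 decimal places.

Φ⁻¹(0.864) = 1.0985, Φ⁻¹(0.253) = -0.6651
d' = z(H) − z(FA) = 1.0985 − (-0.6651) = 1.7636

d-prime = 1.764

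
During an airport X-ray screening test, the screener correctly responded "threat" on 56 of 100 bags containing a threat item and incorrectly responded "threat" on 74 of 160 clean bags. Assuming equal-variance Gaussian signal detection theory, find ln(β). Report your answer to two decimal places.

ln β = -0.01

H = 56/100 = 0.5600
FA = 74/160 = 0.4625
z(H) = 0.151
z(FA) = -0.094
ln β = −½·[z(H)² − z(FA)²] = −0.5 × (0.023 − 0.009) = -0.007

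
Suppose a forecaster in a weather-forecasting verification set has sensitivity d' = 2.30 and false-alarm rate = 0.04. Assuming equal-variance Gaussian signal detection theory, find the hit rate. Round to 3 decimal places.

z(false-alarm rate) = z(0.04) = -1.7507
z(H) = z(FA) + d' = -1.7507 + 2.30 = 0.5493
hit rate = Φ(0.5493) = 0.7086

hit rate = 0.709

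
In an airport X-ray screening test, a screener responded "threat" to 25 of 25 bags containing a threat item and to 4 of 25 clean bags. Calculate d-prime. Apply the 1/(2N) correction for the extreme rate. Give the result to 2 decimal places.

The hit rate is 25/25 = 1, so apply the 1/(2N) correction: H → 1 − 1/(2·25) = 0.98000.
z(H) = z(0.98000) = 2.054
z(FA) = z(0.16000) = -0.994
d' = 2.054 − (-0.994) = 3.048

d-prime = 3.05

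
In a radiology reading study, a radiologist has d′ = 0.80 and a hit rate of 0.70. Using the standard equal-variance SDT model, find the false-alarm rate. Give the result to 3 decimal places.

false-alarm rate = 0.391

z(hit rate) = z(0.70) = 0.5244
z(FA) = z(H) − d' = 0.5244 − 0.80 = -0.2756
false-alarm rate = Φ(-0.2756) = 0.3914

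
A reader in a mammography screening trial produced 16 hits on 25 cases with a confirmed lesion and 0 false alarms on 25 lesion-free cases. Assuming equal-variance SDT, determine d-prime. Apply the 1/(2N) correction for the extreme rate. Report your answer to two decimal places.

The false-alarm rate is 0/25 = 0, so apply the 1/(2N) correction: FA → 1/(2·25) = 0.02000.
z(H) = z(0.64000) = 0.358
z(FA) = z(0.02000) = -2.054
d' = 0.358 − (-2.054) = 2.412

d-prime = 2.41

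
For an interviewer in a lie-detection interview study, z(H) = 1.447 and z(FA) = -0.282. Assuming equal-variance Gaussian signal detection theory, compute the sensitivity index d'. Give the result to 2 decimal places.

d' = z(H) − z(FA) = 1.447 − (-0.282) = 1.729

d' = 1.73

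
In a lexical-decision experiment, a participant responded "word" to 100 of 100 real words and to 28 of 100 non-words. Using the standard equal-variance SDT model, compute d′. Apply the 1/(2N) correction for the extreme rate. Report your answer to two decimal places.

The hit rate is 100/100 = 1, so apply the 1/(2N) correction: H → 1 − 1/(2·100) = 0.99500.
z(H) = z(0.99500) = 2.576
z(FA) = z(0.28000) = -0.583
d' = 2.576 − (-0.583) = 3.159

d′ = 3.16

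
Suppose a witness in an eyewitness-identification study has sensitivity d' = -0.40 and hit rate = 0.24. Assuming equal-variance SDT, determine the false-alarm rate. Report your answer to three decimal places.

z(hit rate) = z(0.24) = -0.7063
z(FA) = z(H) − d' = -0.7063 − (-0.40) = -0.3063
false-alarm rate = Φ(-0.3063) = 0.3797

false-alarm rate = 0.380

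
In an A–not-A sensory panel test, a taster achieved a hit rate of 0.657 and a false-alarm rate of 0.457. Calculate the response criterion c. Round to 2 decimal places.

Φ⁻¹(0.657) = 0.404, Φ⁻¹(0.457) = -0.108
c = −½·[z(H) + z(FA)] = −0.5 × (0.404 + (-0.108)) = -0.148

c = -0.15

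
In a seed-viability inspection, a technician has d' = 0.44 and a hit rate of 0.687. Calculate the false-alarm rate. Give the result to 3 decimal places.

false-alarm rate = 0.519

z(hit rate) = z(0.687) = 0.4874
z(FA) = z(H) − d' = 0.4874 − 0.44 = 0.0474
false-alarm rate = Φ(0.0474) = 0.5189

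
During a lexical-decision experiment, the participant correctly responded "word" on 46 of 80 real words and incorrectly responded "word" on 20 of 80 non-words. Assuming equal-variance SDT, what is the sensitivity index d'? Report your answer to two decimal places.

d' = 0.86

H = 46/80 = 0.5750
FA = 20/80 = 0.2500
z(H) = 0.189
z(FA) = -0.674
d' = z(H) − z(FA) = 0.189 − (-0.674) = 0.863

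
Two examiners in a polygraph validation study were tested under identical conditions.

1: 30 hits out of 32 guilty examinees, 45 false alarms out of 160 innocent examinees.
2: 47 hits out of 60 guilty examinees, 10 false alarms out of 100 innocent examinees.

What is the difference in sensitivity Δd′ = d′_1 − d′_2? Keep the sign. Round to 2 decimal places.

Δd′ = 0.05

1: z(0.9375) = 1.534, z(0.2812) = -0.579, d' = 2.113
2: z(0.7833) = 0.783, z(0.1000) = -1.282, d' = 2.065
Δd' = d'_1 − d'_2 = 2.113 − 2.065 = 0.048
1 has the higher sensitivity.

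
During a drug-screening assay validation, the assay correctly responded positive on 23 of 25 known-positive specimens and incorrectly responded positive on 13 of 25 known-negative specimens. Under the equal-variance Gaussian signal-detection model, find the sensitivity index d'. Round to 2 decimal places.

H = 23/25 = 0.9200
FA = 13/25 = 0.5200
z(0.9200) = 1.4051, z(0.5200) = 0.0502
d' = z(H) − z(FA) = 1.4051 − 0.0502 = 1.3549

d' = 1.35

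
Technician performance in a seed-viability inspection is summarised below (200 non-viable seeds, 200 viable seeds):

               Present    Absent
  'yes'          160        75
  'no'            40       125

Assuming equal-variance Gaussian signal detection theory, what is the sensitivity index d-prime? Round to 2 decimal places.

H = 160/200 = 0.8000
FA = 75/200 = 0.3750
z(H) = z(0.8000) = 0.842
z(FA) = z(0.3750) = -0.319
d' = z(H) − z(FA) = 0.842 − (-0.319) = 1.161

d-prime = 1.16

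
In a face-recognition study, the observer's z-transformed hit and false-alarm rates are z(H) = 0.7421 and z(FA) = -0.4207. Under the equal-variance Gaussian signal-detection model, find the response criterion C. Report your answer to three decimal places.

C = -0.161

c = −½·[z(H) + z(FA)] = −½·(0.7421 + (-0.4207)) = -0.1607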